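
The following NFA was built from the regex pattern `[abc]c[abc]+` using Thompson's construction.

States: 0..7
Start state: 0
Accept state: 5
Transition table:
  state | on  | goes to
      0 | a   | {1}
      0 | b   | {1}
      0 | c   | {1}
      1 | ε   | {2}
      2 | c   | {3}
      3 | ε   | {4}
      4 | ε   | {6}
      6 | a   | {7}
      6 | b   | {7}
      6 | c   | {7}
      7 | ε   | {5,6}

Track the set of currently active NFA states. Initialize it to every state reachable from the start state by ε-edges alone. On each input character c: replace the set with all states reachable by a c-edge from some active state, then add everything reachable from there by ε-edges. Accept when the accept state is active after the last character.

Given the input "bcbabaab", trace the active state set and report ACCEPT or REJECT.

Answer: ACCEPT

Steps:
start: ε-closure({0}) = {0}
'b' @ 1: {1,2}
'c' @ 2: {3,4,6}
'b' @ 3: {5,6,7}  ✓accept
'a' @ 4: {5,6,7}  ✓accept
'b' @ 5: {5,6,7}  ✓accept
'a' @ 6: {5,6,7}  ✓accept
'a' @ 7: {5,6,7}  ✓accept
'b' @ 8: {5,6,7}  ✓accept
end set {5,6,7} — state 5 in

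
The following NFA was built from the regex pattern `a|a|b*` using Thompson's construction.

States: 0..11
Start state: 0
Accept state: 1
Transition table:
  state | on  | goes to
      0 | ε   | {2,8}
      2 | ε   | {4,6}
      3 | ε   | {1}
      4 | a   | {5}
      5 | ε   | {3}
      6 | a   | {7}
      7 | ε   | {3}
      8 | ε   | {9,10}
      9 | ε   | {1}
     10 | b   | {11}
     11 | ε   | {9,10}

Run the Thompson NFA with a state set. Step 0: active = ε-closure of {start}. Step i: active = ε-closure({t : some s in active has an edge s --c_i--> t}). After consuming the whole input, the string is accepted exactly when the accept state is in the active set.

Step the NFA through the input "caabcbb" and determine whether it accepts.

start: ε-closure({0}) = {0,1,2,4,6,8,9,10}
'c' @ 1: {}  — state set empty
rest 'aabcbb' ignored (set empty)
end set {} — state 1 not in

Answer: REJECT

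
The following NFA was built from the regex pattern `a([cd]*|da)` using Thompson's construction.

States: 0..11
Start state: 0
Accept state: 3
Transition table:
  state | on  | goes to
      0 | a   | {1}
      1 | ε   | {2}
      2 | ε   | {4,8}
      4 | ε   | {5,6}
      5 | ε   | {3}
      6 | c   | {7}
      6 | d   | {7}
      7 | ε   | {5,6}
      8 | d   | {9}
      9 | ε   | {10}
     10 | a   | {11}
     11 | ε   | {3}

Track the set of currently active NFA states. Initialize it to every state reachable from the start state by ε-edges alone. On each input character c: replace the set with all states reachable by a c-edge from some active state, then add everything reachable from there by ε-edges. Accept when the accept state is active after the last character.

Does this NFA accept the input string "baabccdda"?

initial (ε-close {0}): {0}
'b' @ 1: {}  — no active states
rest 'aabccdda' ignored (set empty)
end set {} — state 3 not in

Answer: REJECT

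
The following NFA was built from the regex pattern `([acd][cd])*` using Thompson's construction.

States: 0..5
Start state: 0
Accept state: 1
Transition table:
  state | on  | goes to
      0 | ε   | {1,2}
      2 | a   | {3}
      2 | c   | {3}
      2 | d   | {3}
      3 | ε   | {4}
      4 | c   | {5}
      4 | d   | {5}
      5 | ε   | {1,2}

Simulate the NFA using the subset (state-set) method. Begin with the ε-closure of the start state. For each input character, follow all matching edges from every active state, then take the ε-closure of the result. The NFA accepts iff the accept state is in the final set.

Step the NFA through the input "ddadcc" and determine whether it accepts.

S₀ = ε-closure({0}) = {0,1,2}
'd' @ 1: {3,4}
'd' @ 2: {1,2,5}  ✓accept
'a' @ 3: {3,4}
'd' @ 4: {1,2,5}  ✓accept
'c' @ 5: {3,4}
'c' @ 6: {1,2,5}  ✓accept
after full input: {1,2,5}  (accept=1 in)

Answer: ACCEPT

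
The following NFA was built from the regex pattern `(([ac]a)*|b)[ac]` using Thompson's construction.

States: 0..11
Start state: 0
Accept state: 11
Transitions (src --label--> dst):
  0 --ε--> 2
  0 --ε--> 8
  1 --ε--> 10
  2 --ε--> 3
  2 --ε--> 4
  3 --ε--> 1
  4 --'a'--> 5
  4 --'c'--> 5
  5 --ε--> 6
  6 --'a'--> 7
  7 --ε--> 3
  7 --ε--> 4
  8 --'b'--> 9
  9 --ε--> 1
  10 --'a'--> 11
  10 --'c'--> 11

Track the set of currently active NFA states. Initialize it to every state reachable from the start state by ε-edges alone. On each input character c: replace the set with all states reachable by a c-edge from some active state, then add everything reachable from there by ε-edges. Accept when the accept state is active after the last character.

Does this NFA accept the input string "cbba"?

Answer: REJECT

Steps:
start: ε-closure({0}) = {0,1,2,3,4,8,10}
'c' @ 1: {5,6,11}  (accept∈set)
'b' @ 2: {}  — dead — no transitions
rest 'ba' ignored (set empty)
final: {}; accept 11 not in set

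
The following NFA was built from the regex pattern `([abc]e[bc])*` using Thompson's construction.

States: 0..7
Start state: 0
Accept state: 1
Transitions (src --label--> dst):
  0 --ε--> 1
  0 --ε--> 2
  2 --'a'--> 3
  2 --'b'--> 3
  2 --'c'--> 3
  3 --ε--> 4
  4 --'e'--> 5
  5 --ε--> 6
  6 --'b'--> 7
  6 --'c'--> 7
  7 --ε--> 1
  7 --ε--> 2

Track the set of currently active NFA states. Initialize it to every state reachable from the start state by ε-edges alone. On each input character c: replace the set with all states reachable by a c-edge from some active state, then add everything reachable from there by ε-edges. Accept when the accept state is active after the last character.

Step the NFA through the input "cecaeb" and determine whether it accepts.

Answer: ACCEPT

Trace:
initial (ε-close {0}): {0,1,2}
'c' @ 1: {3,4}
'e' @ 2: {5,6}
'c' @ 3: {1,2,7}  (accept∈set)
'a' @ 4: {3,4}
'e' @ 5: {5,6}
'b' @ 6: {1,2,7}  (accept∈set)
after full input: {1,2,7}  (accept=1 in)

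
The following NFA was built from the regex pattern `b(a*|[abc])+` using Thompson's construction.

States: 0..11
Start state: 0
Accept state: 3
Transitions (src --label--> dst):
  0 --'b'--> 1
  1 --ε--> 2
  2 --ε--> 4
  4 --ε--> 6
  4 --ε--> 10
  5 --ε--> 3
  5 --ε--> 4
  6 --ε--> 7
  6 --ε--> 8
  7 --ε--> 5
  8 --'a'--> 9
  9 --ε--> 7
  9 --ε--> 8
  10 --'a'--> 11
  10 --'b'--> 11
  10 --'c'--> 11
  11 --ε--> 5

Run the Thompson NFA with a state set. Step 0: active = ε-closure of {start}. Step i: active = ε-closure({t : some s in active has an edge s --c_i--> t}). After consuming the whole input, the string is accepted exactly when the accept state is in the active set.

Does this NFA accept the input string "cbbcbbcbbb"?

Answer: REJECT

Derivation:
S₀ = ε-closure({0}) = {0}
'c' @ 1: {}  — no active states
rest 'bbcbbcbbb' ignored (set empty)
final: {}; accept 3 not in set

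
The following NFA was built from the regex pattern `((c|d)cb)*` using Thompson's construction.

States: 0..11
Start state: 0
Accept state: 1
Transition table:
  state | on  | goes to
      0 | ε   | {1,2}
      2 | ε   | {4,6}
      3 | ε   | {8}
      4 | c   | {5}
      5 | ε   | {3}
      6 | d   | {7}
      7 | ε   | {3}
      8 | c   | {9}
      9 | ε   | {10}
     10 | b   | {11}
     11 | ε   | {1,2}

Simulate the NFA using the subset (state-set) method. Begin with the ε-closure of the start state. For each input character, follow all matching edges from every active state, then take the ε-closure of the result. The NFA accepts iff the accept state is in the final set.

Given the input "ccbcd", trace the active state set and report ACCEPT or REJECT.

initial (ε-close {0}): {0,1,2,4,6}
'c' @ 1: {3,5,8}
'c' @ 2: {9,10}
'b' @ 3: {1,2,4,6,11}  [accepting]
'c' @ 4: {3,5,8}
'd' @ 5: {}  — dead — no transitions
end set {} — state 1 not in

Answer: REJECT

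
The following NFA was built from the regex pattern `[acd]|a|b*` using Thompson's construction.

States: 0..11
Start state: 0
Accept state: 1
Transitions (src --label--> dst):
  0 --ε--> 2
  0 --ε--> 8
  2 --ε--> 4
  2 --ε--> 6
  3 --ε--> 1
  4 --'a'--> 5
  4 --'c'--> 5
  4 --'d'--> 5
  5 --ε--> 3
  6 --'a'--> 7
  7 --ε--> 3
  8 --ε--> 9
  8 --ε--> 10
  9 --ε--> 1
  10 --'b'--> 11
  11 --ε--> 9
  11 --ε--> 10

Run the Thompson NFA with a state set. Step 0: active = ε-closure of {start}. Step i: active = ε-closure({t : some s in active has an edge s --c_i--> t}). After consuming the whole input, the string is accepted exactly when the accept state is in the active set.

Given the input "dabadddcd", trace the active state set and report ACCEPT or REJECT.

S₀ = ε-closure({0}) = {0,1,2,4,6,8,9,10}
'd' @ 1: {1,3,5}  [accepting]
'a' @ 2: {}  — no active states
rest 'badddcd' ignored (set empty)
after full input: {}  (accept=1 not in)

Answer: REJECT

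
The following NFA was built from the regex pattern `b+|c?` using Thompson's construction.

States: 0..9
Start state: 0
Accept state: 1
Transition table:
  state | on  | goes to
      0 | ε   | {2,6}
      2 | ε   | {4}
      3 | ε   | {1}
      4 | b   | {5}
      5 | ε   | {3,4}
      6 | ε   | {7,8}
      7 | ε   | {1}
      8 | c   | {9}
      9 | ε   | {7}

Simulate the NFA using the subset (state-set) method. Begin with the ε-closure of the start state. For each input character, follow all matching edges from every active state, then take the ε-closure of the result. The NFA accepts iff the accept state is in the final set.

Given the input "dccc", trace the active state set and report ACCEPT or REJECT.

Answer: REJECT

Steps:
S₀ = ε-closure({0}) = {0,1,2,4,6,7,8}
'd' @ 1: {}  — no active states
rest 'ccc' ignored (set empty)
final: {}; accept 1 not in set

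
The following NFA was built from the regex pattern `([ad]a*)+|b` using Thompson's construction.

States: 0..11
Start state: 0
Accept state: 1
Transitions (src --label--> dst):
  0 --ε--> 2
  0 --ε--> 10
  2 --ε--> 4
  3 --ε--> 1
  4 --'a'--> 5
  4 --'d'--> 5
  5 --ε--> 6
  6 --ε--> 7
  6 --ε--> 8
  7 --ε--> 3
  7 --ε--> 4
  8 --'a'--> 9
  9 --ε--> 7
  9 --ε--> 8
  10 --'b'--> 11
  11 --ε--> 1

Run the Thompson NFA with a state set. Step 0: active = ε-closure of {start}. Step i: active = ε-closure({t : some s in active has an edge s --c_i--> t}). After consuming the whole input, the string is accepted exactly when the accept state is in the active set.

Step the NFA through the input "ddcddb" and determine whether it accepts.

start: ε-closure({0}) = {0,2,4,10}
'd' @ 1: {1,3,4,5,6,7,8}  (accept∈set)
'd' @ 2: {1,3,4,5,6,7,8}  (accept∈set)
'c' @ 3: {}  — state set empty
rest 'ddb' ignored (set empty)
end set {} — state 1 not in

Answer: REJECT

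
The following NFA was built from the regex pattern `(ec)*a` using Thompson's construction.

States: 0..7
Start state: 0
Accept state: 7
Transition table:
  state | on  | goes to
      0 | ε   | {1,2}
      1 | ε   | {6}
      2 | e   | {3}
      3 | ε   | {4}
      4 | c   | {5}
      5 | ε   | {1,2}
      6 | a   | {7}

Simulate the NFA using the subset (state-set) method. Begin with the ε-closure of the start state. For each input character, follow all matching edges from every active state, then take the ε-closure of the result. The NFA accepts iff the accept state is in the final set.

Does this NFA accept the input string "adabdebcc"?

Answer: REJECT

Trace:
S₀ = ε-closure({0}) = {0,1,2,6}
'a' @ 1: {7}  [accepting]
'd' @ 2: {}  — state set empty
rest 'abdebcc' ignored (set empty)
after full input: {}  (accept=7 not in)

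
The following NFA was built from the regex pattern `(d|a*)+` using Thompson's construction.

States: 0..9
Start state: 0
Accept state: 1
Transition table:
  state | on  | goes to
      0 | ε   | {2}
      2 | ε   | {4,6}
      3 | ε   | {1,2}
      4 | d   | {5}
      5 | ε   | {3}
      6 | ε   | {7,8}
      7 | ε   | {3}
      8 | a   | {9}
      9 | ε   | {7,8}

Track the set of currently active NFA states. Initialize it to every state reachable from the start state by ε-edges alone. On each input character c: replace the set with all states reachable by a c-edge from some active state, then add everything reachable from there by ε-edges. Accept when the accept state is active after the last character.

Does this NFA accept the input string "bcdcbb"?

start: ε-closure({0}) = {0,1,2,3,4,6,7,8}
'b' @ 1: {}  — no active states
rest 'cdcbb' ignored (set empty)
final: {}; accept 1 not in set

Answer: REJECT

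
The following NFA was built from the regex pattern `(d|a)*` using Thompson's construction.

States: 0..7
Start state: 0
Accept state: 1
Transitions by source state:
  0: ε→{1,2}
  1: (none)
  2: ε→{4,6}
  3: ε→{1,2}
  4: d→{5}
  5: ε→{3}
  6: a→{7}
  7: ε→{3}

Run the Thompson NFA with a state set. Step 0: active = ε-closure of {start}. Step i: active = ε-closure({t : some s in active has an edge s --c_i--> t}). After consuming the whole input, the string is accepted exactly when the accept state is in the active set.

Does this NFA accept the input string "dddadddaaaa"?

Answer: ACCEPT

Derivation:
S₀ = ε-closure({0}) = {0,1,2,4,6}
'd' @ 1: {1,2,3,4,5,6}  (accept∈set)
'd' @ 2: {1,2,3,4,5,6}  (accept∈set)
'd' @ 3: {1,2,3,4,5,6}  (accept∈set)
'a' @ 4: {1,2,3,4,6,7}  (accept∈set)
'd' @ 5: {1,2,3,4,5,6}  (accept∈set)
'd' @ 6: {1,2,3,4,5,6}  (accept∈set)
'd' @ 7: {1,2,3,4,5,6}  (accept∈set)
'a' @ 8: {1,2,3,4,6,7}  (accept∈set)
'a' @ 9: {1,2,3,4,6,7}  (accept∈set)
'a' @ 10: {1,2,3,4,6,7}  (accept∈set)
'a' @ 11: {1,2,3,4,6,7}  (accept∈set)
final: {1,2,3,4,6,7}; accept 1 in set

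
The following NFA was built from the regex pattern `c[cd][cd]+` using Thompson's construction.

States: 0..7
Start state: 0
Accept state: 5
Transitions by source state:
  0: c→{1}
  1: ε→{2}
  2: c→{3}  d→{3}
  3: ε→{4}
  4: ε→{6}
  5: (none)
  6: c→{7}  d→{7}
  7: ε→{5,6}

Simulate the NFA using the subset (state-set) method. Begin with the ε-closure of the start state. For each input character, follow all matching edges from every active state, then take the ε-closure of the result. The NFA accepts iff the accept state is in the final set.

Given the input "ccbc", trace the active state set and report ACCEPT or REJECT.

S₀ = ε-closure({0}) = {0}
'c' @ 1: {1,2}
'c' @ 2: {3,4,6}
'b' @ 3: {}  — no active states
rest 'c' ignored (set empty)
after full input: {}  (accept=5 not in)

Answer: REJECT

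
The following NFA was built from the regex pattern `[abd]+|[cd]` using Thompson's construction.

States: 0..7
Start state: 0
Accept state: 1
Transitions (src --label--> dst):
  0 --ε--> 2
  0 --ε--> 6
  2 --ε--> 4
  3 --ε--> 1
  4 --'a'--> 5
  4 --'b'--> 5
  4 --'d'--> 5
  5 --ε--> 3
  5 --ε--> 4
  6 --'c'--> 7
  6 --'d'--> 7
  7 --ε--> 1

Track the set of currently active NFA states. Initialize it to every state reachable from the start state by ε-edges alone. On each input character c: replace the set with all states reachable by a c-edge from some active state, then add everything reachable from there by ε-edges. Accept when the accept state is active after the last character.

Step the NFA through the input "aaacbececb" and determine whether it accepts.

Answer: REJECT

Steps:
initial (ε-close {0}): {0,2,4,6}
'a' @ 1: {1,3,4,5}  ✓accept
'a' @ 2: {1,3,4,5}  ✓accept
'a' @ 3: {1,3,4,5}  ✓accept
'c' @ 4: {}  — dead — no transitions
rest 'bececb' ignored (set empty)
after full input: {}  (accept=1 not in)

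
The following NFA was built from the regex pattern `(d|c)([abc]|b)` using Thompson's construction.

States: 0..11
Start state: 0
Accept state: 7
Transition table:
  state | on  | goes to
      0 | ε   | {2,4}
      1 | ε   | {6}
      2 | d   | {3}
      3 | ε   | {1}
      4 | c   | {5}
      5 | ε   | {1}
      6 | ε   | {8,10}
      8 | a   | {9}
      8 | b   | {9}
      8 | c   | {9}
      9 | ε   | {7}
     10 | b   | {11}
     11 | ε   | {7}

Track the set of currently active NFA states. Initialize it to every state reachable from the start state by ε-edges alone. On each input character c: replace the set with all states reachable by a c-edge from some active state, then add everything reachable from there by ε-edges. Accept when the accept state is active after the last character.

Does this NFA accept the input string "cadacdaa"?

Answer: REJECT

Trace:
initial (ε-close {0}): {0,2,4}
'c' @ 1: {1,5,6,8,10}
'a' @ 2: {7,9}  ✓accept
'd' @ 3: {}  — no active states
rest 'acdaa' ignored (set empty)
final: {}; accept 7 not in set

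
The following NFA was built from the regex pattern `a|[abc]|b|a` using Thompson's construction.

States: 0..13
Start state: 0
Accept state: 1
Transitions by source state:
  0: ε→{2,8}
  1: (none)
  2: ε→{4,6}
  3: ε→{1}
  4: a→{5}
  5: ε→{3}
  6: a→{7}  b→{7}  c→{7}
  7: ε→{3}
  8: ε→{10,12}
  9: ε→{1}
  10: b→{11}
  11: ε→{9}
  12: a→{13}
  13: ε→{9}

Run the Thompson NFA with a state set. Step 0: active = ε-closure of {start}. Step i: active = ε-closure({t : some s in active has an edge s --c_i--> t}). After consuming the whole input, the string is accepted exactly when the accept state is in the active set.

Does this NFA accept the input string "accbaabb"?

initial (ε-close {0}): {0,2,4,6,8,10,12}
'a' @ 1: {1,3,5,7,9,13}  [accepting]
'c' @ 2: {}  — no active states
rest 'cbaabb' ignored (set empty)
end set {} — state 1 not in

Answer: REJECT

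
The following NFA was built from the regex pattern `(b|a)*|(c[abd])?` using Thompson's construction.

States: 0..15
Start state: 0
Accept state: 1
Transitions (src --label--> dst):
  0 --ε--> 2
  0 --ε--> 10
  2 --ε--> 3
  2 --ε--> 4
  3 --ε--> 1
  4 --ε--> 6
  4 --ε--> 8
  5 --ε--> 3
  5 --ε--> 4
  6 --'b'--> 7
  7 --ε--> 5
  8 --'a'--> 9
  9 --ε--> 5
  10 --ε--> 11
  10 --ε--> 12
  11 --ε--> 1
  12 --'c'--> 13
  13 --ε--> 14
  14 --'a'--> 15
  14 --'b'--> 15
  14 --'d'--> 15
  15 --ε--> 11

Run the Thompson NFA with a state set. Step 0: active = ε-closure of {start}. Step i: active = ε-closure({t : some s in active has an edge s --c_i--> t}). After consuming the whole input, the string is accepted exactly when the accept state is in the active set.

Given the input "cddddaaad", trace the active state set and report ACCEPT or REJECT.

Answer: REJECT

Steps:
start: ε-closure({0}) = {0,1,2,3,4,6,8,10,11,12}
'c' @ 1: {13,14}
'd' @ 2: {1,11,15}  ✓accept
'd' @ 3: {}  — state set empty
rest 'ddaaad' ignored (set empty)
after full input: {}  (accept=1 not in)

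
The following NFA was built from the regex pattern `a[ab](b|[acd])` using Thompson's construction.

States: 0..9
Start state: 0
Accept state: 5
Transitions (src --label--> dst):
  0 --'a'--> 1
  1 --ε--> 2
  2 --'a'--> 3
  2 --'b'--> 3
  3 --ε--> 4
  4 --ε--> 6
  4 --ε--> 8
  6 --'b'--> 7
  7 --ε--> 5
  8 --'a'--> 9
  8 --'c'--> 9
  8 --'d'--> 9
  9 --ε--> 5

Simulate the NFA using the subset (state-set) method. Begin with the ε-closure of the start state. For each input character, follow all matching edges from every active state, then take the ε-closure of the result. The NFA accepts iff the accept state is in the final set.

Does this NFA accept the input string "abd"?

Answer: ACCEPT

Derivation:
start: ε-closure({0}) = {0}
'a' @ 1: {1,2}
'b' @ 2: {3,4,6,8}
'd' @ 3: {5,9}  ✓accept
after full input: {5,9}  (accept=5 in)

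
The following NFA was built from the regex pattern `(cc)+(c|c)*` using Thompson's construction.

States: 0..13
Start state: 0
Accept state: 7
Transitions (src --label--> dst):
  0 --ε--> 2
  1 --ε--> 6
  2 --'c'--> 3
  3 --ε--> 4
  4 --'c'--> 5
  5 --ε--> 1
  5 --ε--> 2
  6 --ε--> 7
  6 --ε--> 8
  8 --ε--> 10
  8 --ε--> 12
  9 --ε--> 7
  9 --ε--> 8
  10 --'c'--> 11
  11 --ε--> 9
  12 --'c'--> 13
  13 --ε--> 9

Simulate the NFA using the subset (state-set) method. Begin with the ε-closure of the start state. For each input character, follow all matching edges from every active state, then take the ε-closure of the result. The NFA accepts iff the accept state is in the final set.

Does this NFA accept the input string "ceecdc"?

start: ε-closure({0}) = {0,2}
'c' @ 1: {3,4}
'e' @ 2: {}  — dead — no transitions
rest 'ecdc' ignored (set empty)
end set {} — state 7 not in

Answer: REJECT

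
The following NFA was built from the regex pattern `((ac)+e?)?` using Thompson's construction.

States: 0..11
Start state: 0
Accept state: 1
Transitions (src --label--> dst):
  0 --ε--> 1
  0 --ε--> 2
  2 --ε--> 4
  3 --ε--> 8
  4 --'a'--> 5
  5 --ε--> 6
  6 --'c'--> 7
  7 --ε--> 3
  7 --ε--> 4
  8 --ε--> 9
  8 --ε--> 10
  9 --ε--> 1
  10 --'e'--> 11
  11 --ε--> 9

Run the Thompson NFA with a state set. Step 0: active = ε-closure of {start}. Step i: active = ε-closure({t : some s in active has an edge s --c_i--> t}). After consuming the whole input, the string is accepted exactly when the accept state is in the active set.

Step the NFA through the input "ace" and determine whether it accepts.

Answer: ACCEPT

Derivation:
S₀ = ε-closure({0}) = {0,1,2,4}
'a' @ 1: {5,6}
'c' @ 2: {1,3,4,7,8,9,10}  ✓accept
'e' @ 3: {1,9,11}  ✓accept
end set {1,9,11} — state 1 in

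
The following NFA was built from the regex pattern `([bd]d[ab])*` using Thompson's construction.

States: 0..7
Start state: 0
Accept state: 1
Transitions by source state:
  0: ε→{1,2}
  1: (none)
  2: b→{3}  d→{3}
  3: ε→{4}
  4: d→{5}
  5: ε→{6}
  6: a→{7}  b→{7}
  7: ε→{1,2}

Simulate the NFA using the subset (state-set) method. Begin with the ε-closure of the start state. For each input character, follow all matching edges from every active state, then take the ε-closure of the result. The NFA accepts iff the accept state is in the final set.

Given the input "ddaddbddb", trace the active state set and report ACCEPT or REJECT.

Answer: ACCEPT

Steps:
start: ε-closure({0}) = {0,1,2}
'd' @ 1: {3,4}
'd' @ 2: {5,6}
'a' @ 3: {1,2,7}  [accepting]
'd' @ 4: {3,4}
'd' @ 5: {5,6}
'b' @ 6: {1,2,7}  [accepting]
'd' @ 7: {3,4}
'd' @ 8: {5,6}
'b' @ 9: {1,2,7}  [accepting]
end set {1,2,7} — state 1 in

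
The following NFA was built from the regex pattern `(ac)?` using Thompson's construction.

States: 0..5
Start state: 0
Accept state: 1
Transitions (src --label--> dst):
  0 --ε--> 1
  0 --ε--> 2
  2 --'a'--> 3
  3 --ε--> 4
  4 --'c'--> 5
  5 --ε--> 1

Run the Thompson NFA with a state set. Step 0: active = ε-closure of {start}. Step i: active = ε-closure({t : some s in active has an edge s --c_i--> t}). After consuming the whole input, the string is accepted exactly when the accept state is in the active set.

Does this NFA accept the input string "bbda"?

start: ε-closure({0}) = {0,1,2}
'b' @ 1: {}  — no active states
rest 'bda' ignored (set empty)
final: {}; accept 1 not in set

Answer: REJECT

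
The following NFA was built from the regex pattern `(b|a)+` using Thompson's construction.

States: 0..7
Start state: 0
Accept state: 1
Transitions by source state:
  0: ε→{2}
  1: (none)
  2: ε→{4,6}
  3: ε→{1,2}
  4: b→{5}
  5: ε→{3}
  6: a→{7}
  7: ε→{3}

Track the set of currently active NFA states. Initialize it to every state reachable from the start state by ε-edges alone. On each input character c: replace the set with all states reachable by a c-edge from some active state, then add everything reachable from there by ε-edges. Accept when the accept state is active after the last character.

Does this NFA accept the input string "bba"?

Answer: ACCEPT

Derivation:
start: ε-closure({0}) = {0,2,4,6}
'b' @ 1: {1,2,3,4,5,6}  (accept∈set)
'b' @ 2: {1,2,3,4,5,6}  (accept∈set)
'a' @ 3: {1,2,3,4,6,7}  (accept∈set)
end set {1,2,3,4,6,7} — state 1 in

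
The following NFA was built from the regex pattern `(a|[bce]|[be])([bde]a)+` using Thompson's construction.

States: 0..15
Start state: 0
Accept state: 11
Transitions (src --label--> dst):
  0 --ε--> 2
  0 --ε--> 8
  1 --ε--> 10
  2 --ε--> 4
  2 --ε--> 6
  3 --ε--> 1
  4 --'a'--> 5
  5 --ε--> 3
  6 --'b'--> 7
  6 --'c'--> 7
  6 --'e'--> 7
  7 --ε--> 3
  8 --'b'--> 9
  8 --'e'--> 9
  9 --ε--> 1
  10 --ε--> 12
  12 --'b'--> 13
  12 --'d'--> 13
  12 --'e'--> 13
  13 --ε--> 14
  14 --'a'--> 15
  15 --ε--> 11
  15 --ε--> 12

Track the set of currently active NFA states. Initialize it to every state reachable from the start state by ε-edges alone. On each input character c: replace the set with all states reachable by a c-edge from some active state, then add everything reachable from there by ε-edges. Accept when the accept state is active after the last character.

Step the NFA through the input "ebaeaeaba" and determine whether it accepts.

Answer: ACCEPT

Steps:
start: ε-closure({0}) = {0,2,4,6,8}
'e' @ 1: {1,3,7,9,10,12}
'b' @ 2: {13,14}
'a' @ 3: {11,12,15}  (accept∈set)
'e' @ 4: {13,14}
'a' @ 5: {11,12,15}  (accept∈set)
'e' @ 6: {13,14}
'a' @ 7: {11,12,15}  (accept∈set)
'b' @ 8: {13,14}
'a' @ 9: {11,12,15}  (accept∈set)
after full input: {11,12,15}  (accept=11 in)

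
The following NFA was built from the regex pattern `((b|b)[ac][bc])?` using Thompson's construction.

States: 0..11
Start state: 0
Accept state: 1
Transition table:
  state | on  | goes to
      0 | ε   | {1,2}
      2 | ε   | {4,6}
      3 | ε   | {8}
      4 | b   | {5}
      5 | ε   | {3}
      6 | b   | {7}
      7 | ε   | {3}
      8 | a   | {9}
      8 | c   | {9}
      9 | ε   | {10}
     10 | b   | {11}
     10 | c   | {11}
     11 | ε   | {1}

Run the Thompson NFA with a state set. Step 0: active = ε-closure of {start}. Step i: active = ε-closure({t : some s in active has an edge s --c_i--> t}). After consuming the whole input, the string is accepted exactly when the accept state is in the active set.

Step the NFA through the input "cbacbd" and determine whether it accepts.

Answer: REJECT

Trace:
initial (ε-close {0}): {0,1,2,4,6}
'c' @ 1: {}  — dead — no transitions
rest 'bacbd' ignored (set empty)
final: {}; accept 1 not in set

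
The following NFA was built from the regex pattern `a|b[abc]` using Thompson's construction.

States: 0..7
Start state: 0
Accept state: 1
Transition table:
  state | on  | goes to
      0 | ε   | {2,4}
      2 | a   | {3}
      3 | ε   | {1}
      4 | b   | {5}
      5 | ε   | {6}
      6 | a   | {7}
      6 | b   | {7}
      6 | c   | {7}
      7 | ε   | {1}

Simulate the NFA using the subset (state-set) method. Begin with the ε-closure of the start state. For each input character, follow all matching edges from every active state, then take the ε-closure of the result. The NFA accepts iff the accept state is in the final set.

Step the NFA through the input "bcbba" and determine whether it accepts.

S₀ = ε-closure({0}) = {0,2,4}
'b' @ 1: {5,6}
'c' @ 2: {1,7}  [accepting]
'b' @ 3: {}  — state set empty
rest 'ba' ignored (set empty)
end set {} — state 1 not in

Answer: REJECT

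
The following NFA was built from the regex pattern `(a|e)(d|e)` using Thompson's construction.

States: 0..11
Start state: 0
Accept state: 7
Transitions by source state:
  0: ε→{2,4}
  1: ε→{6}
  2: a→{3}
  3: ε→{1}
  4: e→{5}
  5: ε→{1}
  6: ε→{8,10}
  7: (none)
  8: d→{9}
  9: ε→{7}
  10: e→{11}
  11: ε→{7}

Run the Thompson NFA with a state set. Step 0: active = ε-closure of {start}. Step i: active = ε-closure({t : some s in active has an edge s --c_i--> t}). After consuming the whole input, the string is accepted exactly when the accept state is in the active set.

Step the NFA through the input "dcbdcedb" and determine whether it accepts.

initial (ε-close {0}): {0,2,4}
'd' @ 1: {}  — state set empty
rest 'cbdcedb' ignored (set empty)
end set {} — state 7 not in

Answer: REJECT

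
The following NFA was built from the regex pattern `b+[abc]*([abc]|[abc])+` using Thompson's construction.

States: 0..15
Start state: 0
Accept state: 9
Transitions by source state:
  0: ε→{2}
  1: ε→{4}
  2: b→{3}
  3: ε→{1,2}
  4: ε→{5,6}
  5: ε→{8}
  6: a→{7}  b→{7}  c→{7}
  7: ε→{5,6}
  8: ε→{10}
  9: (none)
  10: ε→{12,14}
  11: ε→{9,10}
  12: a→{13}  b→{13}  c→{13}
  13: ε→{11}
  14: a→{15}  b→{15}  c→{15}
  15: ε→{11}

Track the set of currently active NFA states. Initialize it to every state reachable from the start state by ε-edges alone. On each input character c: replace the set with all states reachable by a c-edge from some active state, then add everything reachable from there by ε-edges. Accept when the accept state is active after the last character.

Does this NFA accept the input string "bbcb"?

Answer: ACCEPT

Derivation:
start: ε-closure({0}) = {0,2}
'b' @ 1: {1,2,3,4,5,6,8,10,12,14}
'b' @ 2: {1,2,3,4,5,6,7,8,9,10,11,12,13,14,15}  [accepting]
'c' @ 3: {5,6,7,8,9,10,11,12,13,14,15}  [accepting]
'b' @ 4: {5,6,7,8,9,10,11,12,13,14,15}  [accepting]
after full input: {5,6,7,8,9,10,11,12,13,14,15}  (accept=9 in)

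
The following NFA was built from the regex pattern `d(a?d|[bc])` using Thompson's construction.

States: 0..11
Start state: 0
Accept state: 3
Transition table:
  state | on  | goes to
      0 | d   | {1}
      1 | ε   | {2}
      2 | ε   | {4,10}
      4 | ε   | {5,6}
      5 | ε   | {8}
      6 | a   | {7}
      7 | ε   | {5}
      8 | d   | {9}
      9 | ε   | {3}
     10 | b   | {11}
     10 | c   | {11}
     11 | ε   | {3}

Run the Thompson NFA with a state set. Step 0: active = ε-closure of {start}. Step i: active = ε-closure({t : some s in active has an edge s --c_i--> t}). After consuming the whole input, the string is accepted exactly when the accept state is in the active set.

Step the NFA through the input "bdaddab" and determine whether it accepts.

Answer: REJECT

Steps:
start: ε-closure({0}) = {0}
'b' @ 1: {}  — state set empty
rest 'daddab' ignored (set empty)
end set {} — state 3 not in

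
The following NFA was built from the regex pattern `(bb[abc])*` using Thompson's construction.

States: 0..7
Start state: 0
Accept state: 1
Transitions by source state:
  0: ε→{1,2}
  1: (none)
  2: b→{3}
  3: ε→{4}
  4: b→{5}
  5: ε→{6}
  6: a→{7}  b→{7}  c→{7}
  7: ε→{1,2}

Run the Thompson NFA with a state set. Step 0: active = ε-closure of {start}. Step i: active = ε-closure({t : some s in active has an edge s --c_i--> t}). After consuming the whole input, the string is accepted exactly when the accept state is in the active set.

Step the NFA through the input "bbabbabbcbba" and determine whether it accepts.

Answer: ACCEPT

Derivation:
start: ε-closure({0}) = {0,1,2}
'b' @ 1: {3,4}
'b' @ 2: {5,6}
'a' @ 3: {1,2,7}  (accept∈set)
'b' @ 4: {3,4}
'b' @ 5: {5,6}
'a' @ 6: {1,2,7}  (accept∈set)
'b' @ 7: {3,4}
'b' @ 8: {5,6}
'c' @ 9: {1,2,7}  (accept∈set)
'b' @ 10: {3,4}
'b' @ 11: {5,6}
'a' @ 12: {1,2,7}  (accept∈set)
after full input: {1,2,7}  (accept=1 in)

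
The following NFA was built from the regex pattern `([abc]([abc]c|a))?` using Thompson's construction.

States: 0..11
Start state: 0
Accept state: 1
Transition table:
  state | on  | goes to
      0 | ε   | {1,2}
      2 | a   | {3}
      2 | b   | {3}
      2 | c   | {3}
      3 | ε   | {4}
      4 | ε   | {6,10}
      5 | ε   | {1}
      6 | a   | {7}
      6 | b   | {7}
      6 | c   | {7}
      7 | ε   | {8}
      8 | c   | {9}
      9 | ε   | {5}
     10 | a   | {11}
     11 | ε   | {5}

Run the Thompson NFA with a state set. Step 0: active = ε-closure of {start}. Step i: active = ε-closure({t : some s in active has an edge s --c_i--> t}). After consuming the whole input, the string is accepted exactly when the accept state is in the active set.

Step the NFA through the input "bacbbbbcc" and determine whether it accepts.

Answer: REJECT

Trace:
start: ε-closure({0}) = {0,1,2}
'b' @ 1: {3,4,6,10}
'a' @ 2: {1,5,7,8,11}  [accepting]
'c' @ 3: {1,5,9}  [accepting]
'b' @ 4: {}  — no active states
rest 'bbbcc' ignored (set empty)
final: {}; accept 1 not in set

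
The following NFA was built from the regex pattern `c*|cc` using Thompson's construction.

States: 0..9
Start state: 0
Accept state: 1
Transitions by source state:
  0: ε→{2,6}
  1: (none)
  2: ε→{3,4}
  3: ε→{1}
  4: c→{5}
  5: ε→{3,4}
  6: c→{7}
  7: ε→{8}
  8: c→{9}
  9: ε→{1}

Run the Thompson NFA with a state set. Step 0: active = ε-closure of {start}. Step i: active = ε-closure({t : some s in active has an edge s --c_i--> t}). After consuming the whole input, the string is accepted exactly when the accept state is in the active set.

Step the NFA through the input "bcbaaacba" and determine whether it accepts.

start: ε-closure({0}) = {0,1,2,3,4,6}
'b' @ 1: {}  — state set empty
rest 'cbaaacba' ignored (set empty)
final: {}; accept 1 not in set

Answer: REJECT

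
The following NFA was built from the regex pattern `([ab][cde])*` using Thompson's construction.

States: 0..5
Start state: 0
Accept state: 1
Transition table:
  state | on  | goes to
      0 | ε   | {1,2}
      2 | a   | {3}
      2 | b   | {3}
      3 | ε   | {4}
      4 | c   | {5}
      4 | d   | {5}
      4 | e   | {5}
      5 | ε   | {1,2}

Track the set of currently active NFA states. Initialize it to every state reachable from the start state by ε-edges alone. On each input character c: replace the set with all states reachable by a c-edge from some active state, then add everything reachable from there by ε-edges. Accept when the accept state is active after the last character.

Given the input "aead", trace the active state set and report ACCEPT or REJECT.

S₀ = ε-closure({0}) = {0,1,2}
'a' @ 1: {3,4}
'e' @ 2: {1,2,5}  (accept∈set)
'a' @ 3: {3,4}
'd' @ 4: {1,2,5}  (accept∈set)
after full input: {1,2,5}  (accept=1 in)

Answer: ACCEPT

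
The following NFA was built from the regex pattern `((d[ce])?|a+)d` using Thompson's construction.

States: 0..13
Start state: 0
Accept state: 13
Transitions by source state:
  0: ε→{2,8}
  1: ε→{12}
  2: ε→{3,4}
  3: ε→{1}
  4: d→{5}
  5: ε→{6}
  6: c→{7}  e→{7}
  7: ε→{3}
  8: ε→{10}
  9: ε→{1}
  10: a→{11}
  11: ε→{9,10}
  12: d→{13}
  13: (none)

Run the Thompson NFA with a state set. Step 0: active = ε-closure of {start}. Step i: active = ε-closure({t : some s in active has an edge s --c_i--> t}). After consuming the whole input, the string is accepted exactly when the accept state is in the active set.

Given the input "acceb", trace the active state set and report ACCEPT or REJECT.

S₀ = ε-closure({0}) = {0,1,2,3,4,8,10,12}
'a' @ 1: {1,9,10,11,12}
'c' @ 2: {}  — state set empty
rest 'ceb' ignored (set empty)
after full input: {}  (accept=13 not in)

Answer: REJECT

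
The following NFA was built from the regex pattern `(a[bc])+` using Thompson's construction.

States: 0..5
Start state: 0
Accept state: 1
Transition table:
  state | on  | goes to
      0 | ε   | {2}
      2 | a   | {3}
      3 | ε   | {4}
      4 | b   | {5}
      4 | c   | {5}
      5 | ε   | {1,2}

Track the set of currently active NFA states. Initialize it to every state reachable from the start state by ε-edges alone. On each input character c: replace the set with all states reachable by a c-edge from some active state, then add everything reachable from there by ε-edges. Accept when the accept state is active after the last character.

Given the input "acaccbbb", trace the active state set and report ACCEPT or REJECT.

S₀ = ε-closure({0}) = {0,2}
'a' @ 1: {3,4}
'c' @ 2: {1,2,5}  ✓accept
'a' @ 3: {3,4}
'c' @ 4: {1,2,5}  ✓accept
'c' @ 5: {}  — dead — no transitions
rest 'bbb' ignored (set empty)
end set {} — state 1 not in

Answer: REJECT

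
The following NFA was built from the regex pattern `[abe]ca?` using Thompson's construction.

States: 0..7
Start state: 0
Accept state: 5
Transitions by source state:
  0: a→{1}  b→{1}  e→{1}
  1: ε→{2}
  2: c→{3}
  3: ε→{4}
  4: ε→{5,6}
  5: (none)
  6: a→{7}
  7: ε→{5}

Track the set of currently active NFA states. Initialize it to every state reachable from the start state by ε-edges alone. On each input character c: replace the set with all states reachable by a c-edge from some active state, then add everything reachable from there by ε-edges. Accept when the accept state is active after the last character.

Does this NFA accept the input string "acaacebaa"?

S₀ = ε-closure({0}) = {0}
'a' @ 1: {1,2}
'c' @ 2: {3,4,5,6}  (accept∈set)
'a' @ 3: {5,7}  (accept∈set)
'a' @ 4: {}  — dead — no transitions
rest 'cebaa' ignored (set empty)
end set {} — state 5 not in

Answer: REJECT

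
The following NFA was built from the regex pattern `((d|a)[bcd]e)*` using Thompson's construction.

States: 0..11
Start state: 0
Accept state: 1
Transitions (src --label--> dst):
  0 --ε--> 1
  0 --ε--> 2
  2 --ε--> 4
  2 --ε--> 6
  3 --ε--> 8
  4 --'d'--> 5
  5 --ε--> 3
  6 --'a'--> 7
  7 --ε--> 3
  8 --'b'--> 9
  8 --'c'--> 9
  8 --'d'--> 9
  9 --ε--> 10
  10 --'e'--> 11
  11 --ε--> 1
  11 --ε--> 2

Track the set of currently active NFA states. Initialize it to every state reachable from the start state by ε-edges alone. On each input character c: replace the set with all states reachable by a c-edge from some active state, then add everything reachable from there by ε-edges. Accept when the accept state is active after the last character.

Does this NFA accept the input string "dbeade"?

initial (ε-close {0}): {0,1,2,4,6}
'd' @ 1: {3,5,8}
'b' @ 2: {9,10}
'e' @ 3: {1,2,4,6,11}  (accept∈set)
'a' @ 4: {3,7,8}
'd' @ 5: {9,10}
'e' @ 6: {1,2,4,6,11}  (accept∈set)
end set {1,2,4,6,11} — state 1 in

Answer: ACCEPT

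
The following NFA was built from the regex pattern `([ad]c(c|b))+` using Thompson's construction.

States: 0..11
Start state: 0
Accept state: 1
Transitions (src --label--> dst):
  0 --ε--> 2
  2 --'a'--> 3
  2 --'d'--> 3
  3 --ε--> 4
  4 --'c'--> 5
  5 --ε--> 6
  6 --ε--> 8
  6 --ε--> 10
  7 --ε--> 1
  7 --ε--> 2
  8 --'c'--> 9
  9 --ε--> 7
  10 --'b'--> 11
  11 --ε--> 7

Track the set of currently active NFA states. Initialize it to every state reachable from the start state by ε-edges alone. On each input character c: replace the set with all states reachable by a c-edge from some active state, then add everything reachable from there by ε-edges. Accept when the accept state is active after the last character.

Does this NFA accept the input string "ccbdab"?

start: ε-closure({0}) = {0,2}
'c' @ 1: {}  — state set empty
rest 'cbdab' ignored (set empty)
end set {} — state 1 not in

Answer: REJECT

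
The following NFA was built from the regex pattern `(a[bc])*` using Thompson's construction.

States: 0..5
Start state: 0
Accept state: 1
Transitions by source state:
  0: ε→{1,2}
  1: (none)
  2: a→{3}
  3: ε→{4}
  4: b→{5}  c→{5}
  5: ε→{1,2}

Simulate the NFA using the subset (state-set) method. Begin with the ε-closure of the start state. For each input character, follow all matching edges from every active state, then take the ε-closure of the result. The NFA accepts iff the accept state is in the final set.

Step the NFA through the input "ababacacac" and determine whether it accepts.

Answer: ACCEPT

Steps:
start: ε-closure({0}) = {0,1,2}
'a' @ 1: {3,4}
'b' @ 2: {1,2,5}  ✓accept
'a' @ 3: {3,4}
'b' @ 4: {1,2,5}  ✓accept
'a' @ 5: {3,4}
'c' @ 6: {1,2,5}  ✓accept
'a' @ 7: {3,4}
'c' @ 8: {1,2,5}  ✓accept
'a' @ 9: {3,4}
'c' @ 10: {1,2,5}  ✓accept
after full input: {1,2,5}  (accept=1 in)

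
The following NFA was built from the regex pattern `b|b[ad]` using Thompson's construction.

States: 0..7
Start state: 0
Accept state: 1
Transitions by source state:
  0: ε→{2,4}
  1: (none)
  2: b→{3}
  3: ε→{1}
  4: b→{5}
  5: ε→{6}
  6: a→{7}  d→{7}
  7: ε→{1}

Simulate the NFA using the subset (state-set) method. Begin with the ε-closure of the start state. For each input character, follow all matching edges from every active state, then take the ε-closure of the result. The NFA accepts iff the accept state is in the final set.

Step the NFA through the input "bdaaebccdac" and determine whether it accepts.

Answer: REJECT

Trace:
initial (ε-close {0}): {0,2,4}
'b' @ 1: {1,3,5,6}  [accepting]
'd' @ 2: {1,7}  [accepting]
'a' @ 3: {}  — state set empty
rest 'aebccdac' ignored (set empty)
end set {} — state 1 not in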